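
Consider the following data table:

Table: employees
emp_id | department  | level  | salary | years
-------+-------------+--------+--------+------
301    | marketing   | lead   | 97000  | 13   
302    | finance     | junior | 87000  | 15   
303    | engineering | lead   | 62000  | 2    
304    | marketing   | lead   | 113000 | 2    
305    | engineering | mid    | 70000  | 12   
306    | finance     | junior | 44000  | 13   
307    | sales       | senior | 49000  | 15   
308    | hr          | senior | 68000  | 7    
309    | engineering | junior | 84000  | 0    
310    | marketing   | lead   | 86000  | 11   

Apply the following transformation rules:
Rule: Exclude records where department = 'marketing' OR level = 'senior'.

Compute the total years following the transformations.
42

Step 1: Find records where department = 'marketing' OR level = 'senior'
Step 2: 5 records match, summing to 48
Step 3: Original sum: 90
Step 4: Remaining sum = 90 - 48 = 42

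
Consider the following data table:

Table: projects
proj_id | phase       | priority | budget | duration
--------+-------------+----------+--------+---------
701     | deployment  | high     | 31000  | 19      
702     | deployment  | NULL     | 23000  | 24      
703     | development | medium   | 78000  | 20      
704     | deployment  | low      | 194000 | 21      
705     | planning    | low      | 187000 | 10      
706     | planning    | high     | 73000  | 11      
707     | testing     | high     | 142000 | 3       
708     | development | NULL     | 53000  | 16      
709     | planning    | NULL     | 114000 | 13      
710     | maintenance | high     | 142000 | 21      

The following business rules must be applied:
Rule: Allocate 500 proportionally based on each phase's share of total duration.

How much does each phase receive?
deployment: 202.53, development: 113.92, maintenance: 66.46, planning: 107.59, testing: 9.49

Step 1: Calculate total duration = 158
Step 2: Calculate each phase's proportion:
  deployment: 64/158 = 40.51% → 202.53
  development: 36/158 = 22.78% → 113.92
  maintenance: 21/158 = 13.29% → 66.46
  planning: 34/158 = 21.52% → 107.59
  testing: 3/158 = 1.90% → 9.49
Step 3: Verify: sum of allocations ≈ 500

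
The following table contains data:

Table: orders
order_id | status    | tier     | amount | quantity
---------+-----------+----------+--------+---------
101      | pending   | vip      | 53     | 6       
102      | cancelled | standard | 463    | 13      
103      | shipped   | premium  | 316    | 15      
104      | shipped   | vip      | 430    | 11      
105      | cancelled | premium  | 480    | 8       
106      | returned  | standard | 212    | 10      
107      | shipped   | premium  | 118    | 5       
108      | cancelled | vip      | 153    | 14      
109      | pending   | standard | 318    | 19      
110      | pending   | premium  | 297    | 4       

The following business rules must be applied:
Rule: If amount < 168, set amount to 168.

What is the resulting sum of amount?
3020

Step 1: 3 records have amount < 168
Step 2: These records originally summed to 324
Step 3: After setting to minimum: 3 × 168 = 504
Step 4: Unaffected records sum: 2516
Step 5: Final sum = 504 + 2516 = 3020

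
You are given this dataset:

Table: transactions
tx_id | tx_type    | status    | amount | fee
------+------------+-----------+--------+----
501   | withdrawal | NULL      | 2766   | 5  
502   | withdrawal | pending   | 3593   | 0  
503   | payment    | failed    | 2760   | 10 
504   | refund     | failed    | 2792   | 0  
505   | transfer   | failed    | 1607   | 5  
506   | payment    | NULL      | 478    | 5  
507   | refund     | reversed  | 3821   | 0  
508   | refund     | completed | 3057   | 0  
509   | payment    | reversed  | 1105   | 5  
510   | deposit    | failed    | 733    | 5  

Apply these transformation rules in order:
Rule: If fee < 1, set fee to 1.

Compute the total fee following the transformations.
39

Step 1: 4 records have fee < 1
Step 2: These records originally summed to 0
Step 3: After setting to minimum: 4 × 1 = 4
Step 4: Unaffected records sum: 35
Step 5: Final sum = 4 + 35 = 39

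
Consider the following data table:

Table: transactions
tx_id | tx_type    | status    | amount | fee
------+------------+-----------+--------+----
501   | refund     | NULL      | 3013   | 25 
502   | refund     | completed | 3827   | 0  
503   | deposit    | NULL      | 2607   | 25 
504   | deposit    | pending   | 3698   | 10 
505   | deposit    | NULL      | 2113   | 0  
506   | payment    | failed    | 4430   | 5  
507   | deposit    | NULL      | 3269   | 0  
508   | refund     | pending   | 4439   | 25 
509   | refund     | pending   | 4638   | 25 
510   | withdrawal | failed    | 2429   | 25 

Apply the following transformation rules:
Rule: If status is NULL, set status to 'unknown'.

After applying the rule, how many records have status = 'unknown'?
4

Step 1: Count records where status IS NULL
Step 2: Found 4 records with NULL status
Step 3: These records will have status set to 'unknown'
Step 4: Records already having status = 'unknown': 0
Step 5: Answer: 4 + 0 = 4 records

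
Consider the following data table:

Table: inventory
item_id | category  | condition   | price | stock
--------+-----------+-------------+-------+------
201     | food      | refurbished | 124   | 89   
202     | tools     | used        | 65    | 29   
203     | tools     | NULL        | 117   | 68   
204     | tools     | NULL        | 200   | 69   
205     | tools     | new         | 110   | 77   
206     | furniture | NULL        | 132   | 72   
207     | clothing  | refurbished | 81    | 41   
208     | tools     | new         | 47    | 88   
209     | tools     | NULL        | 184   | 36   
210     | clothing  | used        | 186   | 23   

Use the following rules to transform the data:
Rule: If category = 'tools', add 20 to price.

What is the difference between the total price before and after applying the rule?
120

Step 1: Original sum of price = 1246
Step 2: 6 records have category = 'tools'
Step 3: Each affected record changes by 20
Step 4: Total change = 6 × 20 = 120
Step 5: New sum = 1246 + 120 = 1366
Step 6: Difference = |1366 - 1246| = 120
        (Sum increased by 120)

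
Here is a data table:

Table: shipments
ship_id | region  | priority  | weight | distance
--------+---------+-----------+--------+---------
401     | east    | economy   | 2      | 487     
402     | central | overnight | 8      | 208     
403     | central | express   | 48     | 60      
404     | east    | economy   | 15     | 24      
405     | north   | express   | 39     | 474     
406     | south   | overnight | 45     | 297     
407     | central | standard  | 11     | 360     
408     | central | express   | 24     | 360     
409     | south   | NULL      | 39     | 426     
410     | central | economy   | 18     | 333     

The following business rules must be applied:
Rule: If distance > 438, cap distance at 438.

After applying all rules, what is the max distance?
438

Step 1: Original maximum distance = 487
Step 2: Apply cap at 438
Step 3: 2 records had distance > 438 and were capped
Step 4: Maximum after transformation = 438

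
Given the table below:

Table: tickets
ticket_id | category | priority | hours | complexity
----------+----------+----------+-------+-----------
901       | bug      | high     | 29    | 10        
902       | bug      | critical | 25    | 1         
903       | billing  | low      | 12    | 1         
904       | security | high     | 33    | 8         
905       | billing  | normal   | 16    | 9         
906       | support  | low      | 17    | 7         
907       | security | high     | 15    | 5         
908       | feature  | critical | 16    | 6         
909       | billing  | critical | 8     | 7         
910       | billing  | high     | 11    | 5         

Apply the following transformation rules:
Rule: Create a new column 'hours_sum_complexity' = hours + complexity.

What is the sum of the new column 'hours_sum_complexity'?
241

Step 1: For each record, compute hours + complexity
Example calculations:
  29 + 10 = 39
  25 + 1 = 26
  12 + 1 = 13
  ...
Step 2: Sum all derived values
Step 3: Total = 241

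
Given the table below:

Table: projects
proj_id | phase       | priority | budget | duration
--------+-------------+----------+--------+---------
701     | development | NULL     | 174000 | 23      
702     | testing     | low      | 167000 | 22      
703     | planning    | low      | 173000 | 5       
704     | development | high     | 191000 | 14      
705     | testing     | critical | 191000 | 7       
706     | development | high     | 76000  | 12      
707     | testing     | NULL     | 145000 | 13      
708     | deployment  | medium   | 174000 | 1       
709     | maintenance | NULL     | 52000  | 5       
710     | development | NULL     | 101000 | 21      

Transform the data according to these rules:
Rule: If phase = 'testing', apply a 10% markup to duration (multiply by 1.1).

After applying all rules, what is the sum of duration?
127.2

Step 1: Records with phase = 'testing' have total duration = 42
Step 2: Apply multiplier: 42 × 1.1 = 46.2
Step 3: Other records total: 81
Step 4: Final sum = 46.2 + 81 = 127.2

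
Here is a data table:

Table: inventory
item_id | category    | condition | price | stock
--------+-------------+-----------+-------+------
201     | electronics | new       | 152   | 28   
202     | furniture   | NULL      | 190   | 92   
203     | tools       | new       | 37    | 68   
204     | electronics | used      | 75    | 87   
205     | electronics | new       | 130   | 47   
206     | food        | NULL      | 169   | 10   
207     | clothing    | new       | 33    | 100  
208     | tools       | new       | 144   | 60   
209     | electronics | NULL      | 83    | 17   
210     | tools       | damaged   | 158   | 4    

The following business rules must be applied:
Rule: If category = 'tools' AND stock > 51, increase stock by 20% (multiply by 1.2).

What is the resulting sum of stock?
538.6

Step 1: Find records where category = 'tools' AND stock > 51
Step 2: 2 records match, summing to 128
Step 3: After multiplier: 128 × 1.2 = 153.6
Step 4: Unaffected records sum: 385
Step 5: Final sum = 153.6 + 385 = 538.6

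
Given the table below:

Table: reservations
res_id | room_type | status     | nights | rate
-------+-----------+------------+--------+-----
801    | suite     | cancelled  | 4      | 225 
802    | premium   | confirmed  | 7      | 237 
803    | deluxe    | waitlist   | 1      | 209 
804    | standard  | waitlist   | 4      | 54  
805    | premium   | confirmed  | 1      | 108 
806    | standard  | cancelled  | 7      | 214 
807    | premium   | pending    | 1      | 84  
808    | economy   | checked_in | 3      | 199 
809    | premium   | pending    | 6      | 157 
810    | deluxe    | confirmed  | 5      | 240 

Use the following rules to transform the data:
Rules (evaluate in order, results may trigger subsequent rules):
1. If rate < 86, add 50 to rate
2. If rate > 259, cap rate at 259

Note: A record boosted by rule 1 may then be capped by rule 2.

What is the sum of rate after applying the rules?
1827

Step 1: Apply rule 1 to records with rate < 86
  - 2 records get bonus of 50
  - Of these, 0 records then exceed 259 and get capped
Step 2: Apply rule 2 to records with rate > 259
  - 0 records (original) are capped
Step 3: Calculate final sum = 1827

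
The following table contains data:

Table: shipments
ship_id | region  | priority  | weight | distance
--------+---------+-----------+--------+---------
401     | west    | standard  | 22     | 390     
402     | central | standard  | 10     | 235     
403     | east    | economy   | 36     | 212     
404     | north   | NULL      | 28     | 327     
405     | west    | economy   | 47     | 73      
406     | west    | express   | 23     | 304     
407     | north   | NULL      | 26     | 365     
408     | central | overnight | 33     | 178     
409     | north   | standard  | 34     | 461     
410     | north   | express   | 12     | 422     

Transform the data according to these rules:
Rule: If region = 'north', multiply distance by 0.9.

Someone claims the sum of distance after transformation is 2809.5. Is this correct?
Yes, the result is correct.

Step 1: Calculate the correct sum after transformation
Step 2: Apply multiplier 0.9 to records where region = 'north'
Step 3: Correct result = 2809.5
Step 4: Claimed result = 2809.5
Step 5: 2809.5 = 2809.5 ✓
Conclusion: The claimed result is correct.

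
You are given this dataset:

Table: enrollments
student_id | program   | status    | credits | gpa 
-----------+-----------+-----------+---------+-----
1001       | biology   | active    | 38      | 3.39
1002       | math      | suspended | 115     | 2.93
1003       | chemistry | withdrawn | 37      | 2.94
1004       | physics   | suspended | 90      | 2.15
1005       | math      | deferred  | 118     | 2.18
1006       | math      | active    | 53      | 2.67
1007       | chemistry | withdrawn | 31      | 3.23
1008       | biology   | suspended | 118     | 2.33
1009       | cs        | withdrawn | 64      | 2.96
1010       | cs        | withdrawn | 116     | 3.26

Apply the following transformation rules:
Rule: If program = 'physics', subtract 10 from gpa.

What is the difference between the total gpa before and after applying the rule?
10.0

Step 1: Original sum of gpa = 28.04
Step 2: 1 records have program = 'physics'
Step 3: Each affected record changes by -10
Step 4: Total change = 1 × -10 = -10
Step 5: New sum = 28.04 + -10 = 18.04
Step 6: Difference = |18.04 - 28.04| = 10.0
        (Sum decreased by 10.0)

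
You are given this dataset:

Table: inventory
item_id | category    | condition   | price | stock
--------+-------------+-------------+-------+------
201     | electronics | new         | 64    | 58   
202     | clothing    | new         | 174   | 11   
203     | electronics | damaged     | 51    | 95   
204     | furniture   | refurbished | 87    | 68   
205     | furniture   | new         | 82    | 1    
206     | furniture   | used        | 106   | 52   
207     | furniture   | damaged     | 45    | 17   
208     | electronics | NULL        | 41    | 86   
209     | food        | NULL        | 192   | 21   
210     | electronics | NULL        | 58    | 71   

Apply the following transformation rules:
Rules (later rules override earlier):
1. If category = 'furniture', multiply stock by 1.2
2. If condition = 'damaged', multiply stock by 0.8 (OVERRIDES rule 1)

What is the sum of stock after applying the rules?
481.8

Step 1: Rule 2 takes priority for records with condition = 'damaged'
  - 2 records: 112 × 0.8 = 89.6
Step 2: Rule 1 applies to remaining records with category = 'furniture'
  - 3 records: 121 × 1.2 = 145.2
Step 3: Other records unchanged: 247
Step 4: Final sum = 89.6 + 145.2 + 247 = 481.8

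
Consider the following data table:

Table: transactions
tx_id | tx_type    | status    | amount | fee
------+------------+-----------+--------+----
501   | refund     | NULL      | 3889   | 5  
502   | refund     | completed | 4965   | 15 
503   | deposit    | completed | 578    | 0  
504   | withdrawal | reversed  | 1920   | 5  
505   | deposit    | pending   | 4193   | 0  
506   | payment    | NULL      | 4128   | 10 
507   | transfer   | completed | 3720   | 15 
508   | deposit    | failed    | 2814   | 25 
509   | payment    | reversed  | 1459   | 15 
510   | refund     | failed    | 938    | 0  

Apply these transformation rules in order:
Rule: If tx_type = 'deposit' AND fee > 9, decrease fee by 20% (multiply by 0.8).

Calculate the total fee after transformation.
85.0

Step 1: Find records where tx_type = 'deposit' AND fee > 9
Step 2: 1 records match, summing to 25
Step 3: After multiplier: 25 × 0.8 = 20.0
Step 4: Unaffected records sum: 65
Step 5: Final sum = 20.0 + 65 = 85.0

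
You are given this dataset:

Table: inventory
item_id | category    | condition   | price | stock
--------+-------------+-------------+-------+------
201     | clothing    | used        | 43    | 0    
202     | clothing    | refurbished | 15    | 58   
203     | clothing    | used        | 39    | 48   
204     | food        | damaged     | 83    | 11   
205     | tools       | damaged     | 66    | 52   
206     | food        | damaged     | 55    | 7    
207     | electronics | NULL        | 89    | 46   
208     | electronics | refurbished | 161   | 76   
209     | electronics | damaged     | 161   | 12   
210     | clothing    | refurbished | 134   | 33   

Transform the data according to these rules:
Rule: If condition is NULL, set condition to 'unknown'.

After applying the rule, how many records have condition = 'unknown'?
1

Step 1: Count records where condition IS NULL
Step 2: Found 1 records with NULL condition
Step 3: These records will have condition set to 'unknown'
Step 4: Records already having condition = 'unknown': 0
Step 5: Answer: 1 + 0 = 1 records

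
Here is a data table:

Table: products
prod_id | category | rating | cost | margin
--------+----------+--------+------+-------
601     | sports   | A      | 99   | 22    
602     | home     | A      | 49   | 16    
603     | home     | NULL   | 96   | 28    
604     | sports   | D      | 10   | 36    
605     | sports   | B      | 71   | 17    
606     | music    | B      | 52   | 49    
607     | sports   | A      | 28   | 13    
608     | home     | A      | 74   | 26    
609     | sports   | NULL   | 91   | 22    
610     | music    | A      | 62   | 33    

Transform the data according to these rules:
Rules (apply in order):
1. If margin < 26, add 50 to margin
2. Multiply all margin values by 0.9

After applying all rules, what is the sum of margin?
460.8

Step 1: Apply Rule 1 - Add 50 to records with margin < 26
  - 5 records affected: 90 + (5 × 50) = 340
  - Unaffected records: 172
  - Sum after Rule 1: 512
Step 2: Apply Rule 2 - Multiply all by 0.9
  - 512 × 0.9 = 460.8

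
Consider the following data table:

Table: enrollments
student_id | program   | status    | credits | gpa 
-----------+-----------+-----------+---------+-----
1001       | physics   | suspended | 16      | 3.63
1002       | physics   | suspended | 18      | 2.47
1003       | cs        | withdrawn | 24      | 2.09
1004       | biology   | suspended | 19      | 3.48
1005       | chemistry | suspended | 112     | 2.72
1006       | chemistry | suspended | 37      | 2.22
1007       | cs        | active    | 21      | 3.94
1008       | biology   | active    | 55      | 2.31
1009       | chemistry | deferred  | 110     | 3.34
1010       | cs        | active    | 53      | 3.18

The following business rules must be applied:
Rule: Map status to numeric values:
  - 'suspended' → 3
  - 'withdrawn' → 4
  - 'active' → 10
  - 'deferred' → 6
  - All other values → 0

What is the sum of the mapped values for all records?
55

Step 1: Apply mapping to each record
Step 2: Count by status:
  'suspended': 5 records × 3 = 15
  'withdrawn': 1 records × 4 = 4
  'active': 3 records × 10 = 30
  'deferred': 1 records × 6 = 6
Step 3: Sum all mapped values = 55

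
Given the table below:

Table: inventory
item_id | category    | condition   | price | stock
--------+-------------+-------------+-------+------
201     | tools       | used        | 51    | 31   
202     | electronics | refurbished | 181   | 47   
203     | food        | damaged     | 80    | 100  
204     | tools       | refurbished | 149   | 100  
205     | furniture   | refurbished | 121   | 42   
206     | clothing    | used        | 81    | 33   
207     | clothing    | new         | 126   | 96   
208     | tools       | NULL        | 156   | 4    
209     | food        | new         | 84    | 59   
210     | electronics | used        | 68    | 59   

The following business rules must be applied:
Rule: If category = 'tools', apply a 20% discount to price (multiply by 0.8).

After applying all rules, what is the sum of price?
1025.8

Step 1: Records with category = 'tools' have total price = 356
Step 2: Apply multiplier: 356 × 0.8 = 284.8
Step 3: Other records total: 741
Step 4: Final sum = 284.8 + 741 = 1025.8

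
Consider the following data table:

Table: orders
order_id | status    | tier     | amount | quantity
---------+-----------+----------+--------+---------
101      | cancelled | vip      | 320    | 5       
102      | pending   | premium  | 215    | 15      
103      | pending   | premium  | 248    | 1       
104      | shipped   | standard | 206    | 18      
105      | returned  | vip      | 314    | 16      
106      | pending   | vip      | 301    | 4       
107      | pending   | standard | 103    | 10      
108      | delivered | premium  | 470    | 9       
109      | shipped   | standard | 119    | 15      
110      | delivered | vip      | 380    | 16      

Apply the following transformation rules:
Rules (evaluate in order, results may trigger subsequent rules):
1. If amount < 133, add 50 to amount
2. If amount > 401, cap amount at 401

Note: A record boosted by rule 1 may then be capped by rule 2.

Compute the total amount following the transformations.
2707

Step 1: Apply rule 1 to records with amount < 133
  - 2 records get bonus of 50
  - Of these, 0 records then exceed 401 and get capped
Step 2: Apply rule 2 to records with amount > 401
  - 1 records (original) are capped
Step 3: Calculate final sum = 2707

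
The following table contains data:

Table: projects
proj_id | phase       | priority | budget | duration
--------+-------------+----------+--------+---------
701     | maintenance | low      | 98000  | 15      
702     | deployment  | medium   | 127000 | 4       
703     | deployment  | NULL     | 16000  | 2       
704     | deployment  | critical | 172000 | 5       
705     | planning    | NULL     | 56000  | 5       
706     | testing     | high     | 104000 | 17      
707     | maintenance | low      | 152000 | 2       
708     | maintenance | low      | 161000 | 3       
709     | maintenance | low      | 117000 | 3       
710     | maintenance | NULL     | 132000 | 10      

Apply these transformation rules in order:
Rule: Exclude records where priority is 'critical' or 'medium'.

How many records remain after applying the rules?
8

Step 1: Count records to exclude
  - 1 (critical) + 1 (medium) = 2 records
Step 2: Total records: 10
Step 3: Remaining = 10 - 2 = 8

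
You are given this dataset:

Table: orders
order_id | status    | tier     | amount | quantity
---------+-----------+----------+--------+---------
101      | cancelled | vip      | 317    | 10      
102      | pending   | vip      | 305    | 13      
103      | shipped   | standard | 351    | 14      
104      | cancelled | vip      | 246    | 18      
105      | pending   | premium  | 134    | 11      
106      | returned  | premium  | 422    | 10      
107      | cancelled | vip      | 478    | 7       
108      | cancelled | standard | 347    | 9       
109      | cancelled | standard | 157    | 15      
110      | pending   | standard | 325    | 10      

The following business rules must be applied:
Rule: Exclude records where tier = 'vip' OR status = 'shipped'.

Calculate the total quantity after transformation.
55

Step 1: Find records where tier = 'vip' OR status = 'shipped'
Step 2: 5 records match, summing to 62
Step 3: Original sum: 117
Step 4: Remaining sum = 117 - 62 = 55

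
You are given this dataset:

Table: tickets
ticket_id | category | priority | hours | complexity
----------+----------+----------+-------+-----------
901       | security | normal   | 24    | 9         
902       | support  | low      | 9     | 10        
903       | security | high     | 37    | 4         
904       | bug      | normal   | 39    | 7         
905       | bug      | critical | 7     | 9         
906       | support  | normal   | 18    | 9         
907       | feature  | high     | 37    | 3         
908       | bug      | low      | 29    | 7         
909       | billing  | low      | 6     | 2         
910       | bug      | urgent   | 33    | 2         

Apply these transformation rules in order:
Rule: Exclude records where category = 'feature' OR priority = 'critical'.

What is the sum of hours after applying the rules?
195

Step 1: Find records where category = 'feature' OR priority = 'critical'
Step 2: 2 records match, summing to 44
Step 3: Original sum: 239
Step 4: Remaining sum = 239 - 44 = 195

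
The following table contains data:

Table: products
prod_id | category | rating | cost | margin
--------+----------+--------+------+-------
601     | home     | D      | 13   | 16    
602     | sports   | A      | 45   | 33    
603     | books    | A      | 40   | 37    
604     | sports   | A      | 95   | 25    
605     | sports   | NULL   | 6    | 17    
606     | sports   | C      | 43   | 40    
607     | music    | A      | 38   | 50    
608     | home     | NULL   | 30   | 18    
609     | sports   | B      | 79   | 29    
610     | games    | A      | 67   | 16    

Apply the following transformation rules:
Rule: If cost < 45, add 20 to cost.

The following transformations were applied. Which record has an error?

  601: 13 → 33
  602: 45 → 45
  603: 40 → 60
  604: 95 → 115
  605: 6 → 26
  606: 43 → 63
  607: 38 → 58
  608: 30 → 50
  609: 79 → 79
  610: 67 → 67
Record 604 has an error. The correct transformed value should be 95, not 115.

Step 1: Check each record against the rule
Step 2: Record 604 has cost = 95
Step 3: Since 95 >= 45, the bonus should not have been applied
Step 4: Correct value = 95, but claimed value = 115
Conclusion: Record 604 has the error.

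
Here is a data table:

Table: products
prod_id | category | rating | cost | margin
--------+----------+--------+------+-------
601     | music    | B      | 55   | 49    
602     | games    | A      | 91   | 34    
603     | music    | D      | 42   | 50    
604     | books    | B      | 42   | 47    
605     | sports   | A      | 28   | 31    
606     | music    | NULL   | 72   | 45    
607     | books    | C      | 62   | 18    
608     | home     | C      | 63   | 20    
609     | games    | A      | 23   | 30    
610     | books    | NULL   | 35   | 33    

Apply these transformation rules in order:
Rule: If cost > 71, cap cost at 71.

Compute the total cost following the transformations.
492

Step 1: 2 records have cost > 71
Step 2: These records originally summed to 163
Step 3: After capping: 2 × 71 = 142
Step 4: Unaffected records sum: 350
Step 5: Final sum = 142 + 350 = 492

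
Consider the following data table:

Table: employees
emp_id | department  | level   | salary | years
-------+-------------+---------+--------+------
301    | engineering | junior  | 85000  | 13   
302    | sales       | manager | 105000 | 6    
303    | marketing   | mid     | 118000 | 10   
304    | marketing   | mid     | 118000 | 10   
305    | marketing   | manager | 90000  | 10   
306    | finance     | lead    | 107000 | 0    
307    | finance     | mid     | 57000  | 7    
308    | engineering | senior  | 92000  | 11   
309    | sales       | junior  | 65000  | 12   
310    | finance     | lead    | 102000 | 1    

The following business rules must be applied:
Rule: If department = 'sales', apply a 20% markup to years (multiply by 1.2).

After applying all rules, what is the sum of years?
83.6

Step 1: Records with department = 'sales' have total years = 18
Step 2: Apply multiplier: 18 × 1.2 = 21.6
Step 3: Other records total: 62
Step 4: Final sum = 21.6 + 62 = 83.6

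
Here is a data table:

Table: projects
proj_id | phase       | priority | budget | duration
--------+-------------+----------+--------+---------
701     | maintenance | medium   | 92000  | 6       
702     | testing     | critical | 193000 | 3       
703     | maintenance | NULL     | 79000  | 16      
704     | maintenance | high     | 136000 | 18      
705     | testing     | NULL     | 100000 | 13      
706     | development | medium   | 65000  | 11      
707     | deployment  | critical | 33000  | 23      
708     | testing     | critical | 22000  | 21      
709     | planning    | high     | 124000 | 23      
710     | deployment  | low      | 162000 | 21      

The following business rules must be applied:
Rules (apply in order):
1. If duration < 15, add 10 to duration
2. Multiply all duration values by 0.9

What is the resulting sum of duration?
175.5

Step 1: Apply Rule 1 - Add 10 to records with duration < 15
  - 4 records affected: 33 + (4 × 10) = 73
  - Unaffected records: 122
  - Sum after Rule 1: 195
Step 2: Apply Rule 2 - Multiply all by 0.9
  - 195 × 0.9 = 175.5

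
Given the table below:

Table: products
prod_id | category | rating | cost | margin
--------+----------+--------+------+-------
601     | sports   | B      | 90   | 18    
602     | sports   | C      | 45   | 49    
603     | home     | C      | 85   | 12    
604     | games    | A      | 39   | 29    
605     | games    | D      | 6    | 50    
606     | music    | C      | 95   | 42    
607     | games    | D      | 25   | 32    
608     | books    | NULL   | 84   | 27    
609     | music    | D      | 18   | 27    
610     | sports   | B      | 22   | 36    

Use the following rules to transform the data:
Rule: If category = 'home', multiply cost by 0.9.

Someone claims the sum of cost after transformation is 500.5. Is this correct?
Yes, the result is correct.

Step 1: Calculate the correct sum after transformation
Step 2: Apply multiplier 0.9 to records where category = 'home'
Step 3: Correct result = 500.5
Step 4: Claimed result = 500.5
Step 5: 500.5 = 500.5 ✓
Conclusion: The claimed result is correct.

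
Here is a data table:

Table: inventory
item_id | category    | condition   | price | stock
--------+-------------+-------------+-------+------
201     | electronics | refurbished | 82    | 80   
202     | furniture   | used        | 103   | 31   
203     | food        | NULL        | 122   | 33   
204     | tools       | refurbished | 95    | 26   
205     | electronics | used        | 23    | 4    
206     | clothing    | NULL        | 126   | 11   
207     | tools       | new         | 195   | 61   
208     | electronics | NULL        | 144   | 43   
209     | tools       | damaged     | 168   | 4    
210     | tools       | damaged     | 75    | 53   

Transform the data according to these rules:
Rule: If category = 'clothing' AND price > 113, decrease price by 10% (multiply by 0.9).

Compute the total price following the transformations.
1120.4

Step 1: Find records where category = 'clothing' AND price > 113
Step 2: 1 records match, summing to 126
Step 3: After multiplier: 126 × 0.9 = 113.4
Step 4: Unaffected records sum: 1007
Step 5: Final sum = 113.4 + 1007 = 1120.4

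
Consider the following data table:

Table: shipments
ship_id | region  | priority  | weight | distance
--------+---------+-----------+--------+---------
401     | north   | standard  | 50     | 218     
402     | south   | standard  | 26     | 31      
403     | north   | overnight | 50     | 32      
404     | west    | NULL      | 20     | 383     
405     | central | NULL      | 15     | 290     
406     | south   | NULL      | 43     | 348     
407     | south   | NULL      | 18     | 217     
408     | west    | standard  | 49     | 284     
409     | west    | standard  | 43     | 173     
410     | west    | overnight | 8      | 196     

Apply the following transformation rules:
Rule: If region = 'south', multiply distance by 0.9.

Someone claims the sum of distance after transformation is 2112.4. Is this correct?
Yes, the result is correct.

Step 1: Calculate the correct sum after transformation
Step 2: Apply multiplier 0.9 to records where region = 'south'
Step 3: Correct result = 2112.4
Step 4: Claimed result = 2112.4
Step 5: 2112.4 = 2112.4 ✓
Conclusion: The claimed result is correct.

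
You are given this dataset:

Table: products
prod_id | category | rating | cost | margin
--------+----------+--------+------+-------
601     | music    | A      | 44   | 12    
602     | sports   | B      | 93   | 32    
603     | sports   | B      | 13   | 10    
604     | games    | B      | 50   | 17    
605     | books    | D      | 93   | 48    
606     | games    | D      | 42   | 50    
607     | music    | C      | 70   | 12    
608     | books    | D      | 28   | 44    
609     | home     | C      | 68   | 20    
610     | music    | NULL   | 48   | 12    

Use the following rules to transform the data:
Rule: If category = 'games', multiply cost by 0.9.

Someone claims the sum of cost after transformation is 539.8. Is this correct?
Yes, the result is correct.

Step 1: Calculate the correct sum after transformation
Step 2: Apply multiplier 0.9 to records where category = 'games'
Step 3: Correct result = 539.8
Step 4: Claimed result = 539.8
Step 5: 539.8 = 539.8 ✓
Conclusion: The claimed result is correct.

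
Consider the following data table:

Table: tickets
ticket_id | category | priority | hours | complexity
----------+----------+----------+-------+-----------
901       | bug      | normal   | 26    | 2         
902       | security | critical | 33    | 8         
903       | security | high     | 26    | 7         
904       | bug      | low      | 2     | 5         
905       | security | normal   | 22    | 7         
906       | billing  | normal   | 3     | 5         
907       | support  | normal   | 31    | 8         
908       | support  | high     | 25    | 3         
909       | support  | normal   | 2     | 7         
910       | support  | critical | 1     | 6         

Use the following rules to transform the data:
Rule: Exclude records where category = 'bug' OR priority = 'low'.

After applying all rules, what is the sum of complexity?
51

Step 1: Find records where category = 'bug' OR priority = 'low'
Step 2: 2 records match, summing to 7
Step 3: Original sum: 58
Step 4: Remaining sum = 58 - 7 = 51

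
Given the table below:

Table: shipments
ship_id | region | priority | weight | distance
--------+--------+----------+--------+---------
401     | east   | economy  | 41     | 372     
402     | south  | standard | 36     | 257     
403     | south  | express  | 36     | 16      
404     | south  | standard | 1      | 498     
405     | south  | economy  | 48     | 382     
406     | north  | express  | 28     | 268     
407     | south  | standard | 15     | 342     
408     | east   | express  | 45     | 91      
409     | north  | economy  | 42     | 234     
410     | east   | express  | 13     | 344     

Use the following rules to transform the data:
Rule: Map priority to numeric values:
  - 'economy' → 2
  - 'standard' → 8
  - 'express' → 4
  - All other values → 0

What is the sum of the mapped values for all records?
46

Step 1: Apply mapping to each record
Step 2: Count by status:
  'economy': 3 records × 2 = 6
  'standard': 3 records × 8 = 24
  'express': 4 records × 4 = 16
Step 3: Sum all mapped values = 46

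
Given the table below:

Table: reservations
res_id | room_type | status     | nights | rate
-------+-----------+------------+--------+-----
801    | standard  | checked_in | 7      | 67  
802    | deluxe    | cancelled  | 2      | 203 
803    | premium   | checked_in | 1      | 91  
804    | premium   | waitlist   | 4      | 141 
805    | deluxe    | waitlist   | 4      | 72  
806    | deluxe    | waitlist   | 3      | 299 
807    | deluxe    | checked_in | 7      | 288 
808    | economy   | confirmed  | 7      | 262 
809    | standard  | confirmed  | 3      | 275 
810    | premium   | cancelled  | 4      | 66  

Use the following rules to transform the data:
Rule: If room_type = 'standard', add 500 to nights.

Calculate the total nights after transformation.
1042

Step 1: Count records where room_type = 'standard': 2
Step 2: Total bonus added: 2 × 500 = 1000
Step 3: Original sum of nights: 42
Step 4: Final sum = 42 + 1000 = 1042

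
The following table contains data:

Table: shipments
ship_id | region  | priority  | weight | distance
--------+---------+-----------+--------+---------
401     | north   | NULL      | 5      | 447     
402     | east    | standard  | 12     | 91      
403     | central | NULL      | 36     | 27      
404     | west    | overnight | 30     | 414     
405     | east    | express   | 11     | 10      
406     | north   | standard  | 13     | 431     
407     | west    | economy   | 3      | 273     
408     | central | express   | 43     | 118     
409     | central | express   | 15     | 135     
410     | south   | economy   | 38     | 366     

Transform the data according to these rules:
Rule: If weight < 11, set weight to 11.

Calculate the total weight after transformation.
220

Step 1: 2 records have weight < 11
Step 2: These records originally summed to 8
Step 3: After setting to minimum: 2 × 11 = 22
Step 4: Unaffected records sum: 198
Step 5: Final sum = 22 + 198 = 220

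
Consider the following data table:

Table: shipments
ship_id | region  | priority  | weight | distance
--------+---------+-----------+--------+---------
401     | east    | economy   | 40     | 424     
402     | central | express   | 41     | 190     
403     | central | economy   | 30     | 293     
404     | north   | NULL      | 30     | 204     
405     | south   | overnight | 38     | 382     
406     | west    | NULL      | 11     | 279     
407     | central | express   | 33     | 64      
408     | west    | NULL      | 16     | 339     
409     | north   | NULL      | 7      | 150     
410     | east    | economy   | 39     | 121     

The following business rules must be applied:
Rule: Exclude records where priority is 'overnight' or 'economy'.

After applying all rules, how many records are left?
6

Step 1: Count records to exclude
  - 1 (overnight) + 3 (economy) = 4 records
Step 2: Total records: 10
Step 3: Remaining = 10 - 4 = 6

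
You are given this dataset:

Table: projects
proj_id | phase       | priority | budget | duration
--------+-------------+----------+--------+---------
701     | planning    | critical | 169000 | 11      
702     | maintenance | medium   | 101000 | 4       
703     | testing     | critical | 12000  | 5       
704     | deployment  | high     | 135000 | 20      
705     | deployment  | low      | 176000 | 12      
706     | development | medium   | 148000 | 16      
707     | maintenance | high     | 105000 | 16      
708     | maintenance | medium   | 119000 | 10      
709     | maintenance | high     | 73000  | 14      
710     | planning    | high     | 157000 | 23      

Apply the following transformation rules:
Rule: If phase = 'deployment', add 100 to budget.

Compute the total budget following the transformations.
1195200

Step 1: Count records where phase = 'deployment': 2
Step 2: Total bonus added: 2 × 100 = 200
Step 3: Original sum of budget: 1195000
Step 4: Final sum = 1195000 + 200 = 1195200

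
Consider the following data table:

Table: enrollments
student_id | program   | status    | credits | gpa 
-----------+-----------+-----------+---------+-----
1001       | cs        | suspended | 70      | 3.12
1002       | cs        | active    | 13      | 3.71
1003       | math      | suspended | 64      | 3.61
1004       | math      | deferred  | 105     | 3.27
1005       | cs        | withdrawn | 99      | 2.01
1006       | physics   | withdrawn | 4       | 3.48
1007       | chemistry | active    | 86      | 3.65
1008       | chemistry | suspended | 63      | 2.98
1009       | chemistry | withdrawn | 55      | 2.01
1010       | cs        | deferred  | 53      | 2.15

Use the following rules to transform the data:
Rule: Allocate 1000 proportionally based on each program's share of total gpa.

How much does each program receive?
chemistry: 288.1, cs: 366.46, math: 229.41, physics: 116.04

Step 1: Calculate total gpa = 29.99
Step 2: Calculate each program's proportion:
  chemistry: 8.64/29.99 = 28.81% → 288.1
  cs: 10.99/29.99 = 36.65% → 366.46
  math: 6.88/29.99 = 22.94% → 229.41
  physics: 3.48/29.99 = 11.60% → 116.04
Step 3: Verify: sum of allocations ≈ 1000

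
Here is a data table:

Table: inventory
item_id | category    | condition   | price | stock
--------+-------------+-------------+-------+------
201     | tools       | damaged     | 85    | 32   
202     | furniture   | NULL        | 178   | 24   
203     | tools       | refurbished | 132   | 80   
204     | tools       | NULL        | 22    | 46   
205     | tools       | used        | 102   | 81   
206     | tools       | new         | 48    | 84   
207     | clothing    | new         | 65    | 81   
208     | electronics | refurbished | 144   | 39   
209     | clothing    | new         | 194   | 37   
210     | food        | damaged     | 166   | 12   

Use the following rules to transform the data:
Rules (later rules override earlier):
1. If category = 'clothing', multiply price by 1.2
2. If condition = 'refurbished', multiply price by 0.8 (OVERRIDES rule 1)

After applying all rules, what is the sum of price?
1132.6

Step 1: Rule 2 takes priority for records with condition = 'refurbished'
  - 2 records: 276 × 0.8 = 220.8
Step 2: Rule 1 applies to remaining records with category = 'clothing'
  - 2 records: 259 × 1.2 = 310.8
Step 3: Other records unchanged: 601
Step 4: Final sum = 220.8 + 310.8 + 601 = 1132.6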